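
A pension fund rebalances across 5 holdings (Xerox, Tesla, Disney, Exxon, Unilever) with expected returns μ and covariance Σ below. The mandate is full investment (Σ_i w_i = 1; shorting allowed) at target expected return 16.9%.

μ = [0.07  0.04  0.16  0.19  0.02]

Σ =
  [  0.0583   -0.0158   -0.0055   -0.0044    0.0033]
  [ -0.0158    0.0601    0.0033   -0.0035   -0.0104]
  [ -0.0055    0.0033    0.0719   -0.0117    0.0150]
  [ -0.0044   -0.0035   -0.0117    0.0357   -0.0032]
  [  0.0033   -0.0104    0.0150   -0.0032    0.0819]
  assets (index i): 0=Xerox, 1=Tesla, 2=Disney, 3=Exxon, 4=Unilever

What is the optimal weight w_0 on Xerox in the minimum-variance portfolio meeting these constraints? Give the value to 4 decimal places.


u=Σ⁻¹μ = [2.4636  1.5200  3.4745  6.9109  -0.0284]
v=Σ⁻¹𝟙 = [28.9064  27.8264  18.9648  41.6587  12.7331]
a=μᵀu=2.101687  b=𝟙ᵀu=14.340677  c=𝟙ᵀv=130.089319  D=ac−b²=67.751950
λ₁=(c·0.169−b)/D = (130.089319·0.169−14.340677)/67.751950 = 0.112829
λ₂=(a−b·0.169)/D = (2.101687−14.340677·0.169)/67.751950 = -0.004751
w* = 0.112829·u + -0.004751·v:
  w_0 = 0.112829·2.4636 + -0.004751·28.9064 = 0.1406  (Xerox)
  w_1 = 0.112829·1.5200 + -0.004751·27.8264 = 0.0393  (Tesla)
  w_2 = 0.112829·3.4745 + -0.004751·18.9648 = 0.3019  (Disney)
  w_3 = 0.112829·6.9109 + -0.004751·41.6587 = 0.5818  (Exxon)
  w_4 = 0.112829·-0.0284 + -0.004751·12.7331 = -0.0637  (Unilever)
Σw_i=1.0000  μᵀw=0.1690
σ²=wᵀΣw=λ₁·μ_p+λ₂ = 0.112829·0.169 + -0.004751 = 0.014317 ≈ 0.0143

0.1406


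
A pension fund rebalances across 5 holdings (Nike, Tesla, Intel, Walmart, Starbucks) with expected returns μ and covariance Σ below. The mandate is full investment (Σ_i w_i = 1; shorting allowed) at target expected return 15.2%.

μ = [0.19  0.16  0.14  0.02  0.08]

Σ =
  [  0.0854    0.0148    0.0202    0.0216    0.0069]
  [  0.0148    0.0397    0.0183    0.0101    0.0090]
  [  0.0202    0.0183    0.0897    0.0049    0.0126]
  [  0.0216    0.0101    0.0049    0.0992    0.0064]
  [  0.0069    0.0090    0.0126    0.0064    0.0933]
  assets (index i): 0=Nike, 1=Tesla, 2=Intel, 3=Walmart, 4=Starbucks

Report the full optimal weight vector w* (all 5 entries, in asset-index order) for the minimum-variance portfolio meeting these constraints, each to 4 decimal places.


x=Σ⁻¹μ = [1.6497  3.2303  0.5044  -0.5367  0.3925]
y=Σ⁻¹𝟙 = [5.2541  17.6041  4.9668  6.4137  7.5207]
a=μᵀx=0.921578  b=𝟙ᵀx=5.240217  c=𝟙ᵀy=41.759408  D=ac−b²=11.024687
λ₁=(c·0.152−b)/D = (41.759408·0.152−5.240217)/11.024687 = 0.100430
λ₂=(a−b·0.152)/D = (0.921578−5.240217·0.152)/11.024687 = 0.011344
w* = 0.100430·x + 0.011344·y:
  w_0 = 0.100430·1.6497 + 0.011344·5.2541 = 0.2253  (Nike)
  w_1 = 0.100430·3.2303 + 0.011344·17.6041 = 0.5241  (Tesla)
  w_2 = 0.100430·0.5044 + 0.011344·4.9668 = 0.1070  (Intel)
  w_3 = 0.100430·-0.5367 + 0.011344·6.4137 = 0.0189  (Walmart)
  w_4 = 0.100430·0.3925 + 0.011344·7.5207 = 0.1247  (Starbucks)
Σw_i=1.0000  μᵀw=0.1520
σ²=wᵀΣw=λ₁·μ_p+λ₂ = 0.100430·0.152 + 0.011344 = 0.026610 ≈ 0.0266

0.2253  0.5241  0.1070  0.0189  0.1247


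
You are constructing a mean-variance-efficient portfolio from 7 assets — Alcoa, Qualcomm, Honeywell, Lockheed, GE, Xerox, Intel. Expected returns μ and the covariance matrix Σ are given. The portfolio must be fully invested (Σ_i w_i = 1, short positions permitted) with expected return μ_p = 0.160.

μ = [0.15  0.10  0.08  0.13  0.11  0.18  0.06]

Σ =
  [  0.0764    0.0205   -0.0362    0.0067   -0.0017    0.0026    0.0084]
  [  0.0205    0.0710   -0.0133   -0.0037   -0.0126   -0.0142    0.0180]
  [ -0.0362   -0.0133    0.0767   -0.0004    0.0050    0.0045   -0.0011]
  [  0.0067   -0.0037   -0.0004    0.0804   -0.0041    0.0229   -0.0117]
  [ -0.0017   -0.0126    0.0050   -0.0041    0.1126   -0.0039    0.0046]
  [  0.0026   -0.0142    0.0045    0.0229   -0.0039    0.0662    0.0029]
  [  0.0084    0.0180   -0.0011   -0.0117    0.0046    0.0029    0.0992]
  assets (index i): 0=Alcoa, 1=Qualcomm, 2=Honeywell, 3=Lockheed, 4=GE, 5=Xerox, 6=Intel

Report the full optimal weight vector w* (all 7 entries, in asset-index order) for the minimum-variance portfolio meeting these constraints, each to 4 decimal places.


x=Σ⁻¹μ = [2.3785  1.9361  2.2679  0.8273  1.2499  2.6725  0.0388]
y=Σ⁻¹𝟙 = [17.7560  16.8217  22.9847  9.3958  10.5776  13.5643  6.0008]
a=μᵀx=1.460230  b=𝟙ᵀx=11.370957  c=𝟙ᵀy=97.100893  D=ac−b²=12.490974
λ₁=(c·0.160−b)/D = (97.100893·0.160−11.370957)/12.490974 = 0.333456
λ₂=(a−b·0.160)/D = (1.460230−11.370957·0.160)/12.490974 = -0.028751
w* = 0.333456·x + -0.028751·y:
  w_0 = 0.333456·2.3785 + -0.028751·17.7560 = 0.2826  (Alcoa)
  w_1 = 0.333456·1.9361 + -0.028751·16.8217 = 0.1620  (Qualcomm)
  w_2 = 0.333456·2.2679 + -0.028751·22.9847 = 0.0954  (Honeywell)
  w_3 = 0.333456·0.8273 + -0.028751·9.3958 = 0.0057  (Lockheed)
  w_4 = 0.333456·1.2499 + -0.028751·10.5776 = 0.1127  (GE)
  w_5 = 0.333456·2.6725 + -0.028751·13.5643 = 0.5012  (Xerox)
  w_6 = 0.333456·0.0388 + -0.028751·6.0008 = -0.1596  (Intel)
Σw_i=1.0000  μᵀw=0.1600
σ²=wᵀΣw=λ₁·μ_p+λ₂ = 0.333456·0.160 + -0.028751 = 0.024602 ≈ 0.0246

0.2826  0.1620  0.0954  0.0057  0.1127  0.5012  -0.1596


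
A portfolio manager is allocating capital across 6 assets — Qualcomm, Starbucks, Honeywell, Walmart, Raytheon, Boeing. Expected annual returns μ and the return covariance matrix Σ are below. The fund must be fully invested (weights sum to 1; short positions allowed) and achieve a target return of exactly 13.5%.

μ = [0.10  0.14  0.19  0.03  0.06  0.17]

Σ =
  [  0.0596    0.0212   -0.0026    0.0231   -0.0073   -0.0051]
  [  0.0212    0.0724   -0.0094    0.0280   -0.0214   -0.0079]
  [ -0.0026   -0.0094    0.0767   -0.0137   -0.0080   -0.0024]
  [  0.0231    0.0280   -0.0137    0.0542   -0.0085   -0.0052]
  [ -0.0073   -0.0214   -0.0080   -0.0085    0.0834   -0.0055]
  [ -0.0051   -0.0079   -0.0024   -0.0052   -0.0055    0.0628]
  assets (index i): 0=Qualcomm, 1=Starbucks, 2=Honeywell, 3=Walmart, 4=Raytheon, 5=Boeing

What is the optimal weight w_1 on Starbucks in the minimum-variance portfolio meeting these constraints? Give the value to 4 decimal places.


0.2000

g=Σ⁻¹μ = [1.3451  3.0045  3.2071  -0.0907  2.1371  3.4964]
h=Σ⁻¹𝟙 = [10.0994  16.2074  21.4307  16.8934  22.3245  22.9556]
a=μᵀg=1.884385  b=𝟙ᵀg=13.099541  c=𝟙ᵀh=109.911049  D=ac−b²=35.516813
λ₁=(c·0.135−b)/D = (109.911049·0.135−13.099541)/35.516813 = 0.048947
λ₂=(a−b·0.135)/D = (1.884385−13.099541·0.135)/35.516813 = 0.003265
w* = 0.048947·g + 0.003265·h:
  w_0 = 0.048947·1.3451 + 0.003265·10.0994 = 0.0988  (Qualcomm)
  w_1 = 0.048947·3.0045 + 0.003265·16.2074 = 0.2000  (Starbucks)
  w_2 = 0.048947·3.2071 + 0.003265·21.4307 = 0.2269  (Honeywell)
  w_3 = 0.048947·-0.0907 + 0.003265·16.8934 = 0.0507  (Walmart)
  w_4 = 0.048947·2.1371 + 0.003265·22.3245 = 0.1775  (Raytheon)
  w_5 = 0.048947·3.4964 + 0.003265·22.9556 = 0.2461  (Boeing)
Σw_i=1.0000  μᵀw=0.1350
σ²=wᵀΣw=λ₁·μ_p+λ₂ = 0.048947·0.135 + 0.003265 = 0.009872 ≈ 0.0099


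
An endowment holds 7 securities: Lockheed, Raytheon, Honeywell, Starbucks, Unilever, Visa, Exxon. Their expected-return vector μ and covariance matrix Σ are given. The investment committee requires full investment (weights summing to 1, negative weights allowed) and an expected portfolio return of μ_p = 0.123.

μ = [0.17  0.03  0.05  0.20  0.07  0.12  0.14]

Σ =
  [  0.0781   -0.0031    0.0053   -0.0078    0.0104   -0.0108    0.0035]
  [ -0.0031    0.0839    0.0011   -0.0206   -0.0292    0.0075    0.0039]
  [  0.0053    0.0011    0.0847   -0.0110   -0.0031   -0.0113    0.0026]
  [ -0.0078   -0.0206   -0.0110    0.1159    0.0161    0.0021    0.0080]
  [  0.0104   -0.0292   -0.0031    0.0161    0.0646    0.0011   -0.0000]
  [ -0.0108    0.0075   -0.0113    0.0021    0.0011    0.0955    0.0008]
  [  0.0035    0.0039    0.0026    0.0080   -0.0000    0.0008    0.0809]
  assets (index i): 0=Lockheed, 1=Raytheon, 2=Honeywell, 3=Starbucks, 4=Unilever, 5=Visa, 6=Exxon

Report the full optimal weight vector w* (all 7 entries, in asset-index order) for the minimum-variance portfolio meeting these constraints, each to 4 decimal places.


g=Σ⁻¹μ = [2.4068  0.9402  0.8597  1.9248  0.6572  1.4954  1.3483]
h=Σ⁻¹𝟙 = [12.1417  20.5528  14.1608  10.7352  20.6260  11.3549  9.2159]
a=μᵀg=1.279526  b=𝟙ᵀg=9.632383  c=𝟙ᵀh=98.787314  D=ac−b²=33.618182
λ₁=(c·0.123−b)/D = (98.787314·0.123−9.632383)/33.618182 = 0.074914
λ₂=(a−b·0.123)/D = (1.279526−9.632383·0.123)/33.618182 = 0.002818
w* = 0.074914·g + 0.002818·h:
  w_0 = 0.074914·2.4068 + 0.002818·12.1417 = 0.2145  (Lockheed)
  w_1 = 0.074914·0.9402 + 0.002818·20.5528 = 0.1284  (Raytheon)
  w_2 = 0.074914·0.8597 + 0.002818·14.1608 = 0.1043  (Honeywell)
  w_3 = 0.074914·1.9248 + 0.002818·10.7352 = 0.1745  (Starbucks)
  w_4 = 0.074914·0.6572 + 0.002818·20.6260 = 0.1074  (Unilever)
  w_5 = 0.074914·1.4954 + 0.002818·11.3549 = 0.1440  (Visa)
  w_6 = 0.074914·1.3483 + 0.002818·9.2159 = 0.1270  (Exxon)
Σw_i=1.0000  μᵀw=0.1230
σ²=wᵀΣw=λ₁·μ_p+λ₂ = 0.074914·0.123 + 0.002818 = 0.012033 ≈ 0.0120

0.2145  0.1284  0.1043  0.1745  0.1074  0.1440  0.1270


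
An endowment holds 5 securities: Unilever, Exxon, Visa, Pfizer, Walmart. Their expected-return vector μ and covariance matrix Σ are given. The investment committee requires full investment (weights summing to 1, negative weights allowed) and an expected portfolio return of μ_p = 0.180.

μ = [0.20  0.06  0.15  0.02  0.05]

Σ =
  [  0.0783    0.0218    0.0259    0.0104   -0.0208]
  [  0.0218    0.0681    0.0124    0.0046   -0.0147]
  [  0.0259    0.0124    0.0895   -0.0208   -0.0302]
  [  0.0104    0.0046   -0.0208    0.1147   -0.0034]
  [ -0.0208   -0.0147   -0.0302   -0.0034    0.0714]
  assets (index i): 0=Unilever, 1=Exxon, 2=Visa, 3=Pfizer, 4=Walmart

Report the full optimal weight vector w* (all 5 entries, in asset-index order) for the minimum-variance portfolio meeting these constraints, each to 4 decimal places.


p=Σ⁻¹μ = [2.4545  0.2327  1.7597  0.3275  2.2231]
q=Σ⁻¹𝟙 = [8.5510  13.7346  18.9092  11.6476  27.8770]
a=μᵀp=0.886518  b=𝟙ᵀp=6.997468  c=𝟙ᵀq=80.719539  D=ac−b²=22.594801
λ₁=(c·0.180−b)/D = (80.719539·0.180−6.997468)/22.594801 = 0.333353
λ₂=(a−b·0.180)/D = (0.886518−6.997468·0.180)/22.594801 = -0.016509
w* = 0.333353·p + -0.016509·q:
  w_0 = 0.333353·2.4545 + -0.016509·8.5510 = 0.6770  (Unilever)
  w_1 = 0.333353·0.2327 + -0.016509·13.7346 = -0.1492  (Exxon)
  w_2 = 0.333353·1.7597 + -0.016509·18.9092 = 0.2744  (Visa)
  w_3 = 0.333353·0.3275 + -0.016509·11.6476 = -0.0831  (Pfizer)
  w_4 = 0.333353·2.2231 + -0.016509·27.8770 = 0.2808  (Walmart)
Σw_i=1.0000  μᵀw=0.1800
σ²=wᵀΣw=λ₁·μ_p+λ₂ = 0.333353·0.180 + -0.016509 = 0.043494 ≈ 0.0435

0.6770  -0.1492  0.2744  -0.0831  0.2808


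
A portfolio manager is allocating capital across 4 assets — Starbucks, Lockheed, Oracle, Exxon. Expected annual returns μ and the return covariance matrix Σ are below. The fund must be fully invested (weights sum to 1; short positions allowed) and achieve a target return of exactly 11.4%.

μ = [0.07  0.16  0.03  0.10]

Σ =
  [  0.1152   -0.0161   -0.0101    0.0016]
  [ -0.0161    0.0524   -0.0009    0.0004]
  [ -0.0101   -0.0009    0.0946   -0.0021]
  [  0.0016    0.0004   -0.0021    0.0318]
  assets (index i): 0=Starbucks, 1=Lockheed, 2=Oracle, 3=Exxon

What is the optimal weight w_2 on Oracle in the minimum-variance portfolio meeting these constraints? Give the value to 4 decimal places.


0.0812

g=Σ⁻¹μ = [1.0828  3.3718  0.5332  3.0830]
h=Σ⁻¹𝟙 = [12.5739  22.9282  12.8278  31.3726]
a=μᵀg=0.939571  b=𝟙ᵀg=8.070770  c=𝟙ᵀh=79.702459  D=ac−b²=9.748783
λ₁=(c·0.114−b)/D = (79.702459·0.114−8.070770)/9.748783 = 0.104147
λ₂=(a−b·0.114)/D = (0.939571−8.070770·0.114)/9.748783 = 0.002001
w* = 0.104147·g + 0.002001·h:
  w_0 = 0.104147·1.0828 + 0.002001·12.5739 = 0.1379  (Starbucks)
  w_1 = 0.104147·3.3718 + 0.002001·22.9282 = 0.3970  (Lockheed)
  w_2 = 0.104147·0.5332 + 0.002001·12.8278 = 0.0812  (Oracle)
  w_3 = 0.104147·3.0830 + 0.002001·31.3726 = 0.3838  (Exxon)
Σw_i=1.0000  μᵀw=0.1140
σ²=wᵀΣw=λ₁·μ_p+λ₂ = 0.104147·0.114 + 0.002001 = 0.013873 ≈ 0.0139


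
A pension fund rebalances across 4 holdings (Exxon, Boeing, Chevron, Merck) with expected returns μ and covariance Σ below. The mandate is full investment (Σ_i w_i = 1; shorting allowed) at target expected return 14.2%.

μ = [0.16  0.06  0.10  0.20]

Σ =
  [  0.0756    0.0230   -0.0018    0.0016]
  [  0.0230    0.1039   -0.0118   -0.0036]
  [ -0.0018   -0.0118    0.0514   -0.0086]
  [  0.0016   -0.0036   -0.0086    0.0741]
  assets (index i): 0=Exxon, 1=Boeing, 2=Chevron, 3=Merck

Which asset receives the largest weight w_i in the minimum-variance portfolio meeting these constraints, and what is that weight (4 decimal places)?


Chevron (0.3503)

u=Σ⁻¹μ = [1.9488  0.5495  2.6402  2.9901]
v=Σ⁻¹𝟙 = [10.1860  10.7980  25.0870  16.7115]
a=μᵀu=1.206820  b=𝟙ᵀu=8.128643  c=𝟙ᵀv=62.782481  D=ac−b²=9.692333
λ₁=(c·0.142−b)/D = (62.782481·0.142−8.128643)/9.692333 = 0.081143
λ₂=(a−b·0.142)/D = (1.206820−8.128643·0.142)/9.692333 = 0.005422
w* = 0.081143·u + 0.005422·v:
  w_0 = 0.081143·1.9488 + 0.005422·10.1860 = 0.2134  (Exxon)
  w_1 = 0.081143·0.5495 + 0.005422·10.7980 = 0.1031  (Boeing)
  w_2 = 0.081143·2.6402 + 0.005422·25.0870 = 0.3503  (Chevron)
  w_3 = 0.081143·2.9901 + 0.005422·16.7115 = 0.3332  (Merck)
Σw_i=1.0000  μᵀw=0.1420
σ²=wᵀΣw=λ₁·μ_p+λ₂ = 0.081143·0.142 + 0.005422 = 0.016944 ≈ 0.0169


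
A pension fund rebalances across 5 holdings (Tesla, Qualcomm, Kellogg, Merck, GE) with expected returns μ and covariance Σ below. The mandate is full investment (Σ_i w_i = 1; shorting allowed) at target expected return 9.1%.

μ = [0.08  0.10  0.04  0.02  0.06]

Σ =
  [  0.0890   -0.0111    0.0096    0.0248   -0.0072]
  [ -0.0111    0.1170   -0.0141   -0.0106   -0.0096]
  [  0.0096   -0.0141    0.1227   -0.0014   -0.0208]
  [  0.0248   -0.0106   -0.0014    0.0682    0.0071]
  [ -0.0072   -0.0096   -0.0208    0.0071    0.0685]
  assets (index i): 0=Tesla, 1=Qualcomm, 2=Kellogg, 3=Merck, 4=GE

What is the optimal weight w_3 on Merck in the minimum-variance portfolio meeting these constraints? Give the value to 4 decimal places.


p=Σ⁻¹μ = [1.1004  1.1356  0.5965  -0.0574  1.3378]
q=Σ⁻¹𝟙 = [10.0886  13.6879  12.4865  11.2750  20.2001]
a=μᵀp=0.304567  b=𝟙ᵀp=4.112842  c=𝟙ᵀq=67.738095  D=ac−b²=3.715284
λ₁=(c·0.091−b)/D = (67.738095·0.091−4.112842)/3.715284 = 0.552131
λ₂=(a−b·0.091)/D = (0.304567−4.112842·0.091)/3.715284 = -0.018761
w* = 0.552131·p + -0.018761·q:
  w_0 = 0.552131·1.1004 + -0.018761·10.0886 = 0.4183  (Tesla)
  w_1 = 0.552131·1.1356 + -0.018761·13.6879 = 0.3702  (Qualcomm)
  w_2 = 0.552131·0.5965 + -0.018761·12.4865 = 0.0951  (Kellogg)
  w_3 = 0.552131·-0.0574 + -0.018761·11.2750 = -0.2432  (Merck)
  w_4 = 0.552131·1.3378 + -0.018761·20.2001 = 0.3597  (GE)
Σw_i=1.0000  μᵀw=0.0910
σ²=wᵀΣw=λ₁·μ_p+λ₂ = 0.552131·0.091 + -0.018761 = 0.031483 ≈ 0.0315

-0.2432


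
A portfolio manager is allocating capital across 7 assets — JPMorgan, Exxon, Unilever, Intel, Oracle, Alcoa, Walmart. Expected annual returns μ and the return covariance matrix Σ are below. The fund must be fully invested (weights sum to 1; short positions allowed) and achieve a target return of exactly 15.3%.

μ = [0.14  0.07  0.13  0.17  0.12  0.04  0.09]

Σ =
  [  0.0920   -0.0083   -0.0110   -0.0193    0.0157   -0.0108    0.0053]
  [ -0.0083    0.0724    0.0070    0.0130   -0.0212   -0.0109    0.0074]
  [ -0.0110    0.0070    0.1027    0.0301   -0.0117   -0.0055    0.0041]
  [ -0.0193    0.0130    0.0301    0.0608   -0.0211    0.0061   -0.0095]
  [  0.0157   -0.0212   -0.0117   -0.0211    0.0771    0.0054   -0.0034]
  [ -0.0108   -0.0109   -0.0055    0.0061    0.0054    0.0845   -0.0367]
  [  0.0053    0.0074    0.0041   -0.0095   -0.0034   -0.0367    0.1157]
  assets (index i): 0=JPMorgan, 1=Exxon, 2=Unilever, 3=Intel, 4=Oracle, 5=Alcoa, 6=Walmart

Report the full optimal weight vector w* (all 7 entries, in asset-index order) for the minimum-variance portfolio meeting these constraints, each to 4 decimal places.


0.2204  -0.0005  0.0241  0.5078  0.2468  -0.0596  0.0611

g=Σ⁻¹μ = [2.1295  1.2397  0.5575  3.9357  2.6090  1.0635  1.3185]
h=Σ⁻¹𝟙 = [15.8522  18.7586  6.6363  21.8701  21.1377  20.4671  15.3910]
a=μᵀg=1.600742  b=𝟙ᵀg=12.853439  c=𝟙ᵀh=120.112982  D=ac−b²=27.058995
λ₁=(c·0.153−b)/D = (120.112982·0.153−12.853439)/27.058995 = 0.204141
λ₂=(a−b·0.153)/D = (1.600742−12.853439·0.153)/27.058995 = -0.013520
w* = 0.204141·g + -0.013520·h:
  w_0 = 0.204141·2.1295 + -0.013520·15.8522 = 0.2204  (JPMorgan)
  w_1 = 0.204141·1.2397 + -0.013520·18.7586 = -0.0005  (Exxon)
  w_2 = 0.204141·0.5575 + -0.013520·6.6363 = 0.0241  (Unilever)
  w_3 = 0.204141·3.9357 + -0.013520·21.8701 = 0.5078  (Intel)
  w_4 = 0.204141·2.6090 + -0.013520·21.1377 = 0.2468  (Oracle)
  w_5 = 0.204141·1.0635 + -0.013520·20.4671 = -0.0596  (Alcoa)
  w_6 = 0.204141·1.3185 + -0.013520·15.3910 = 0.0611  (Walmart)
Σw_i=1.0000  μᵀw=0.1530
σ²=wᵀΣw=λ₁·μ_p+λ₂ = 0.204141·0.153 + -0.013520 = 0.017714 ≈ 0.0177


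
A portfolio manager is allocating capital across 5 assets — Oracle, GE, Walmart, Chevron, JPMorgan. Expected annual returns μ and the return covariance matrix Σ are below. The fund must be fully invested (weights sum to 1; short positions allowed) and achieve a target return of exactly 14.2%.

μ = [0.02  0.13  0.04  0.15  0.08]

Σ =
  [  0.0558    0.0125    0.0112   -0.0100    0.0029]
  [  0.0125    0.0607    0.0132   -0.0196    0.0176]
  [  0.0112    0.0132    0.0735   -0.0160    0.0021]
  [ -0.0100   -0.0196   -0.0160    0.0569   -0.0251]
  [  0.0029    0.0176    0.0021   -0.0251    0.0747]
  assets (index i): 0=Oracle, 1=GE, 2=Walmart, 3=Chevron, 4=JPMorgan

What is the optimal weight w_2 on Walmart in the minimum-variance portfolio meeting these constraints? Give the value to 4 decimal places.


x=Σ⁻¹μ = [0.2831  2.8516  0.9810  4.8172  1.9791]
y=Σ⁻¹𝟙 = [17.1555  16.0595  16.2783  40.4326  22.0653]
a=μᵀx=1.296520  b=𝟙ᵀx=10.912082  c=𝟙ᵀy=111.991108  D=ac−b²=26.125217
λ₁=(c·0.142−b)/D = (111.991108·0.142−10.912082)/26.125217 = 0.191028
λ₂=(a−b·0.142)/D = (1.296520−10.912082·0.142)/26.125217 = -0.009684
w* = 0.191028·x + -0.009684·y:
  w_0 = 0.191028·0.2831 + -0.009684·17.1555 = -0.1120  (Oracle)
  w_1 = 0.191028·2.8516 + -0.009684·16.0595 = 0.3892  (GE)
  w_2 = 0.191028·0.9810 + -0.009684·16.2783 = 0.0298  (Walmart)
  w_3 = 0.191028·4.8172 + -0.009684·40.4326 = 0.5287  (Chevron)
  w_4 = 0.191028·1.9791 + -0.009684·22.0653 = 0.1644  (JPMorgan)
Σw_i=1.0000  μᵀw=0.1420
σ²=wᵀΣw=λ₁·μ_p+λ₂ = 0.191028·0.142 + -0.009684 = 0.017442 ≈ 0.0174

0.0298


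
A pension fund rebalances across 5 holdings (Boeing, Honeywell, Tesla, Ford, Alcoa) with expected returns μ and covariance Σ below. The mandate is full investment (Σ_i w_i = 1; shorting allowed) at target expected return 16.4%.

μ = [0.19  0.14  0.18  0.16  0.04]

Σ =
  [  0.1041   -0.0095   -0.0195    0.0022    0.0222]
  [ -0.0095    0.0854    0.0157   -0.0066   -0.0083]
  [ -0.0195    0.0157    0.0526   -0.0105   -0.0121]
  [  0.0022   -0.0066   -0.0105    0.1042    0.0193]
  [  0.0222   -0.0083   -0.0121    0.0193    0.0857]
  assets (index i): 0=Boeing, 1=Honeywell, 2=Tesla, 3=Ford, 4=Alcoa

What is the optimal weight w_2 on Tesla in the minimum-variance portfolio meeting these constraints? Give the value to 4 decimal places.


0.3981

g=Σ⁻¹μ = [2.7217  1.2826  4.4621  1.9966  0.0663]
h=Σ⁻¹𝟙 = [12.8016  10.3407  25.2036  10.5706  10.5319]
a=μᵀg=1.821965  b=𝟙ᵀg=10.529220  c=𝟙ᵀh=69.448402  D=ac−b²=15.668085
λ₁=(c·0.164−b)/D = (69.448402·0.164−10.529220)/15.668085 = 0.054909
λ₂=(a−b·0.164)/D = (1.821965−10.529220·0.164)/15.668085 = 0.006074
w* = 0.054909·g + 0.006074·h:
  w_0 = 0.054909·2.7217 + 0.006074·12.8016 = 0.2272  (Boeing)
  w_1 = 0.054909·1.2826 + 0.006074·10.3407 = 0.1332  (Honeywell)
  w_2 = 0.054909·4.4621 + 0.006074·25.2036 = 0.3981  (Tesla)
  w_3 = 0.054909·1.9966 + 0.006074·10.5706 = 0.1738  (Ford)
  w_4 = 0.054909·0.0663 + 0.006074·10.5319 = 0.0676  (Alcoa)
Σw_i=1.0000  μᵀw=0.1640
σ²=wᵀΣw=λ₁·μ_p+λ₂ = 0.054909·0.164 + 0.006074 = 0.015079 ≈ 0.0151


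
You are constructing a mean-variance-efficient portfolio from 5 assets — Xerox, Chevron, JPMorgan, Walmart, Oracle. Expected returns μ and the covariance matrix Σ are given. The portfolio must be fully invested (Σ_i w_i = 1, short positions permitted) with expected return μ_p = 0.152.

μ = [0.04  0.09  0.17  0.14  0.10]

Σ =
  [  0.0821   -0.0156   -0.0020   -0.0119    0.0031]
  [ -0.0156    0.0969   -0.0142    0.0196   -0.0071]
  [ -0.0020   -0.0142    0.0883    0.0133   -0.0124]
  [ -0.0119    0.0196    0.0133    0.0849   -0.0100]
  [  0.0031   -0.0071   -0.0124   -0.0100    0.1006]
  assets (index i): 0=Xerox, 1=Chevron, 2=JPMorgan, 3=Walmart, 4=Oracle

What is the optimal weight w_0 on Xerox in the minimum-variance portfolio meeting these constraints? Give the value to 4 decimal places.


u=Σ⁻¹μ = [0.9105  1.2276  2.1468  1.3276  1.4492]
v=Σ⁻¹𝟙 = [16.1457  13.9217  14.2534  10.1485  13.1911]
a=μᵀu=0.842653  b=𝟙ᵀu=7.061755  c=𝟙ᵀv=67.660368  D=ac−b²=7.145835
λ₁=(c·0.152−b)/D = (67.660368·0.152−7.061755)/7.145835 = 0.450979
λ₂=(a−b·0.152)/D = (0.842653−7.061755·0.152)/7.145835 = -0.032289
w* = 0.450979·u + -0.032289·v:
  w_0 = 0.450979·0.9105 + -0.032289·16.1457 = -0.1107  (Xerox)
  w_1 = 0.450979·1.2276 + -0.032289·13.9217 = 0.1041  (Chevron)
  w_2 = 0.450979·2.1468 + -0.032289·14.2534 = 0.5080  (JPMorgan)
  w_3 = 0.450979·1.3276 + -0.032289·10.1485 = 0.2710  (Walmart)
  w_4 = 0.450979·1.4492 + -0.032289·13.1911 = 0.2276  (Oracle)
Σw_i=1.0000  μᵀw=0.1520
σ²=wᵀΣw=λ₁·μ_p+λ₂ = 0.450979·0.152 + -0.032289 = 0.036260 ≈ 0.0363

-0.1107


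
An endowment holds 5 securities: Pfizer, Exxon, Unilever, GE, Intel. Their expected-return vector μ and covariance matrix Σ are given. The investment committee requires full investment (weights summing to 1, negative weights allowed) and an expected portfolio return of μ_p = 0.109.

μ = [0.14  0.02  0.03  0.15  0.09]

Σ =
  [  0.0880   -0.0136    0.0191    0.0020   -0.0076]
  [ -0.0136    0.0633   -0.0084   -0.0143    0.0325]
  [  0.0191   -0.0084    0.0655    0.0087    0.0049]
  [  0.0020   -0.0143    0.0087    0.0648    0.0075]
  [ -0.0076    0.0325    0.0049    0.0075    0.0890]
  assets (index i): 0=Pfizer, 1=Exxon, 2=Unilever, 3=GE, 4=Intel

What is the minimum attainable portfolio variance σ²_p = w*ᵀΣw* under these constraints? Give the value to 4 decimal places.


g=Σ⁻¹μ = [1.7976  0.8644  -0.3260  2.4171  0.6634]
h=Σ⁻¹𝟙 = [12.0425  23.3938  12.1980  18.4118  1.4985]
a=μᵀg=0.681435  b=𝟙ᵀg=5.416400  c=𝟙ᵀh=67.544641  D=ac−b²=16.689897
λ₁=(c·0.109−b)/D = (67.544641·0.109−5.416400)/16.689897 = 0.116595
λ₂=(a−b·0.109)/D = (0.681435−5.416400·0.109)/16.689897 = 0.005455
w* = 0.116595·g + 0.005455·h:
  w_0 = 0.116595·1.7976 + 0.005455·12.0425 = 0.2753  (Pfizer)
  w_1 = 0.116595·0.8644 + 0.005455·23.3938 = 0.2284  (Exxon)
  w_2 = 0.116595·-0.3260 + 0.005455·12.1980 = 0.0285  (Unilever)
  w_3 = 0.116595·2.4171 + 0.005455·18.4118 = 0.3823  (GE)
  w_4 = 0.116595·0.6634 + 0.005455·1.4985 = 0.0855  (Intel)
Σw_i=1.0000  μᵀw=0.1090
σ²=wᵀΣw=λ₁·μ_p+λ₂ = 0.116595·0.109 + 0.005455 = 0.018164 ≈ 0.0182

0.0182


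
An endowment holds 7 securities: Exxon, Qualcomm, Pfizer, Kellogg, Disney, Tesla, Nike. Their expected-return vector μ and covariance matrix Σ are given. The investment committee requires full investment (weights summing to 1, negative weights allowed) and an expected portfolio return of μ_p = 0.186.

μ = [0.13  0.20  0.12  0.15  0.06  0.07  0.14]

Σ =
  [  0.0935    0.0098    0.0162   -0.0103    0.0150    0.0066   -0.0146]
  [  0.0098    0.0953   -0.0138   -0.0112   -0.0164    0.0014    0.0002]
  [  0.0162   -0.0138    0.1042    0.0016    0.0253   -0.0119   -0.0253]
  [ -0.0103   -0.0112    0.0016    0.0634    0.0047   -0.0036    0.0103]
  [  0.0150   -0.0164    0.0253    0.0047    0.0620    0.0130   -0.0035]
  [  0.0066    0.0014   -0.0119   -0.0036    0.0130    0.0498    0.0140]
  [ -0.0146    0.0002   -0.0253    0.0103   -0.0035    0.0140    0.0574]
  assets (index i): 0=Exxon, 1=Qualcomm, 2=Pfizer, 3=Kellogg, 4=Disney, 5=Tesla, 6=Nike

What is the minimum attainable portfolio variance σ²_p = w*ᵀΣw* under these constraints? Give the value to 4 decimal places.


0.0281

p=Σ⁻¹μ = [1.4181  2.5696  1.9977  2.5391  0.2815  0.8847  3.0171]
q=Σ⁻¹𝟙 = [9.1133  14.7977  14.3460  16.5014  8.6608  15.2326  19.8631]
a=μᵀp=1.820070  b=𝟙ᵀp=12.707766  c=𝟙ᵀq=98.514931  D=ac−b²=17.816758
λ₁=(c·0.186−b)/D = (98.514931·0.186−12.707766)/17.816758 = 0.315209
λ₂=(a−b·0.186)/D = (1.820070−12.707766·0.186)/17.816758 = -0.030509
w* = 0.315209·p + -0.030509·q:
  w_0 = 0.315209·1.4181 + -0.030509·9.1133 = 0.1690  (Exxon)
  w_1 = 0.315209·2.5696 + -0.030509·14.7977 = 0.3585  (Qualcomm)
  w_2 = 0.315209·1.9977 + -0.030509·14.3460 = 0.1920  (Pfizer)
  w_3 = 0.315209·2.5391 + -0.030509·16.5014 = 0.2969  (Kellogg)
  w_4 = 0.315209·0.2815 + -0.030509·8.6608 = -0.1755  (Disney)
  w_5 = 0.315209·0.8847 + -0.030509·15.2326 = -0.1859  (Tesla)
  w_6 = 0.315209·3.0171 + -0.030509·19.8631 = 0.3450  (Nike)
Σw_i=1.0000  μᵀw=0.1860
σ²=wᵀΣw=λ₁·μ_p+λ₂ = 0.315209·0.186 + -0.030509 = 0.028120 ≈ 0.0281


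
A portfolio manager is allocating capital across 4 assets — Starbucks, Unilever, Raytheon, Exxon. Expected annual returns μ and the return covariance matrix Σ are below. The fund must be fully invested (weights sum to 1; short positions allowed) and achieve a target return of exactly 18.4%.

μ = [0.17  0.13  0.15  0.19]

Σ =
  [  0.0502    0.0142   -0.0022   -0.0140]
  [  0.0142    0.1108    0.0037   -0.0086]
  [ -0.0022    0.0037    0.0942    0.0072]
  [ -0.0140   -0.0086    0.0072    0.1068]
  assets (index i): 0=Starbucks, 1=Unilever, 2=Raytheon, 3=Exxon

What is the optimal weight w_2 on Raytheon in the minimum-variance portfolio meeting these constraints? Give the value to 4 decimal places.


x=Σ⁻¹μ = [3.8508  0.8050  1.4788  2.2489]
y=Σ⁻¹𝟙 = [21.7958  6.8396  9.9311  12.1017]
a=μᵀx=1.408387  b=𝟙ᵀx=8.383421  c=𝟙ᵀy=50.668205  D=ac−b²=1.078671
λ₁=(c·0.184−b)/D = (50.668205·0.184−8.383421)/1.078671 = 0.871006
λ₂=(a−b·0.184)/D = (1.408387−8.383421·0.184)/1.078671 = -0.124378
w* = 0.871006·x + -0.124378·y:
  w_0 = 0.871006·3.8508 + -0.124378·21.7958 = 0.6431  (Starbucks)
  w_1 = 0.871006·0.8050 + -0.124378·6.8396 = -0.1496  (Unilever)
  w_2 = 0.871006·1.4788 + -0.124378·9.9311 = 0.0528  (Raytheon)
  w_3 = 0.871006·2.2489 + -0.124378·12.1017 = 0.4537  (Exxon)
Σw_i=1.0000  μᵀw=0.1840
σ²=wᵀΣw=λ₁·μ_p+λ₂ = 0.871006·0.184 + -0.124378 = 0.035887 ≈ 0.0359

0.0528


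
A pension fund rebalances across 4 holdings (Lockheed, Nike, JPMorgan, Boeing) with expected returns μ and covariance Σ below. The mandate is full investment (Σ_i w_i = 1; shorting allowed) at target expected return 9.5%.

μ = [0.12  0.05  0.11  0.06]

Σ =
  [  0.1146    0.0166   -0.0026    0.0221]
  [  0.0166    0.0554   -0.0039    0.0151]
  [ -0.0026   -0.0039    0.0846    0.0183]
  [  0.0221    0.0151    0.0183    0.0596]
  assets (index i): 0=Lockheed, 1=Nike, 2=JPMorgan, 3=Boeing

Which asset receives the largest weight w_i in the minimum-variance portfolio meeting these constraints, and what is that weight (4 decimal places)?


u=Σ⁻¹μ = [0.9661  0.6919  1.3491  0.0589]
v=Σ⁻¹𝟙 = [5.3190  15.1707  11.0454  7.5711]
a=μᵀu=0.302468  b=𝟙ᵀu=3.066086  c=𝟙ᵀv=39.106316  D=ac−b²=2.427520
λ₁=(c·0.095−b)/D = (39.106316·0.095−3.066086)/2.427520 = 0.267357
λ₂=(a−b·0.095)/D = (0.302468−3.066086·0.095)/2.427520 = 0.004610
w* = 0.267357·u + 0.004610·v:
  w_0 = 0.267357·0.9661 + 0.004610·5.3190 = 0.2828  (Lockheed)
  w_1 = 0.267357·0.6919 + 0.004610·15.1707 = 0.2549  (Nike)
  w_2 = 0.267357·1.3491 + 0.004610·11.0454 = 0.4116  (JPMorgan)
  w_3 = 0.267357·0.0589 + 0.004610·7.5711 = 0.0507  (Boeing)
Σw_i=1.0000  μᵀw=0.0950
σ²=wᵀΣw=λ₁·μ_p+λ₂ = 0.267357·0.095 + 0.004610 = 0.030008 ≈ 0.0300

JPMorgan (0.4116)


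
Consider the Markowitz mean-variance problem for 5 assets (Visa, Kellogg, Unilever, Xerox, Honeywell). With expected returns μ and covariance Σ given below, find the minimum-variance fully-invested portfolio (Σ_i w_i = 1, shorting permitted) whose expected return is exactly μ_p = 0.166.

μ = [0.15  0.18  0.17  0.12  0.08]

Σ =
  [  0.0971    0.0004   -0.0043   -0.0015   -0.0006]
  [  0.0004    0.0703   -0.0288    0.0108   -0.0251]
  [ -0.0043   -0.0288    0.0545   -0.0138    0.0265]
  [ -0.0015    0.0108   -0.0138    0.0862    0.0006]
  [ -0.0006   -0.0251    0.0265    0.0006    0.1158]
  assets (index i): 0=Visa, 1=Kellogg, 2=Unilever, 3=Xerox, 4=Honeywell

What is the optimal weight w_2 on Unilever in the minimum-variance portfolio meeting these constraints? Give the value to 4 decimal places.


x=Σ⁻¹μ = [1.8264  4.9177  6.1445  1.7890  0.3508]
y=Σ⁻¹𝟙 = [11.9647  28.6812  34.5437  13.6976  6.9383]
a=μᵀx=2.446469  b=𝟙ᵀx=15.028513  c=𝟙ᵀy=95.825399  D=ac−b²=8.577673
λ₁=(c·0.166−b)/D = (95.825399·0.166−15.028513)/8.577673 = 0.102417
λ₂=(a−b·0.166)/D = (2.446469−15.028513·0.166)/8.577673 = -0.005627
w* = 0.102417·x + -0.005627·y:
  w_0 = 0.102417·1.8264 + -0.005627·11.9647 = 0.1197  (Visa)
  w_1 = 0.102417·4.9177 + -0.005627·28.6812 = 0.3423  (Kellogg)
  w_2 = 0.102417·6.1445 + -0.005627·34.5437 = 0.4349  (Unilever)
  w_3 = 0.102417·1.7890 + -0.005627·13.6976 = 0.1062  (Xerox)
  w_4 = 0.102417·0.3508 + -0.005627·6.9383 = -0.0031  (Honeywell)
Σw_i=1.0000  μᵀw=0.1660
σ²=wᵀΣw=λ₁·μ_p+λ₂ = 0.102417·0.166 + -0.005627 = 0.011375 ≈ 0.0114

0.4349


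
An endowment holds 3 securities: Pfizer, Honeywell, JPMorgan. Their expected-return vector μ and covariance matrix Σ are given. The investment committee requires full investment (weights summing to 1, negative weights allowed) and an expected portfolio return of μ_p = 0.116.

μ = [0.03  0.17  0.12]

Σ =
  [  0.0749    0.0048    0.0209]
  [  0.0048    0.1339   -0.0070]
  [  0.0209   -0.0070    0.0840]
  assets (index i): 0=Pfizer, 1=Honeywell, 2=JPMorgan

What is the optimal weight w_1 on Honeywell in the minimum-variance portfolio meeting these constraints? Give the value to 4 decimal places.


p=Σ⁻¹μ = [-0.1252  1.3563  1.5728]
q=Σ⁻¹𝟙 = [10.0612  7.6323  10.0375]
a=μᵀp=0.415547  b=𝟙ᵀp=2.803828  c=𝟙ᵀq=27.730972  D=ac−b²=3.662080
λ₁=(c·0.116−b)/D = (27.730972·0.116−2.803828)/3.662080 = 0.112768
λ₂=(a−b·0.116)/D = (0.415547−2.803828·0.116)/3.662080 = 0.024659
w* = 0.112768·p + 0.024659·q:
  w_0 = 0.112768·-0.1252 + 0.024659·10.0612 = 0.2340  (Pfizer)
  w_1 = 0.112768·1.3563 + 0.024659·7.6323 = 0.3412  (Honeywell)
  w_2 = 0.112768·1.5728 + 0.024659·10.0375 = 0.4249  (JPMorgan)
Σw_i=1.0000  μᵀw=0.1160
σ²=wᵀΣw=λ₁·μ_p+λ₂ = 0.112768·0.116 + 0.024659 = 0.037740 ≈ 0.0377

0.3412


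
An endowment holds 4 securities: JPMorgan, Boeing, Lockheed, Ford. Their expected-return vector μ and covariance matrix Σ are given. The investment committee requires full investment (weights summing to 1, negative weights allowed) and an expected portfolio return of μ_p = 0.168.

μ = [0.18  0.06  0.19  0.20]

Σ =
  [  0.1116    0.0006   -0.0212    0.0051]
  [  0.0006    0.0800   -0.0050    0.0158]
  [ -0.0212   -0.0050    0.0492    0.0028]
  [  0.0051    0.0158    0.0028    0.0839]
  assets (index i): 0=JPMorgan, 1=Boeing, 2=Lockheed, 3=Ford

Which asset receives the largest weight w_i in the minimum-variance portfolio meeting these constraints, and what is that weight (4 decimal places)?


u=Σ⁻¹μ = [2.4456  0.6510  4.8707  1.9500]
v=Σ⁻¹𝟙 = [13.6735  12.5428  27.0465  7.8231]
a=μᵀu=1.794698  b=𝟙ᵀu=9.917252  c=𝟙ᵀv=61.085886  D=ac−b²=11.278829
λ₁=(c·0.168−b)/D = (61.085886·0.168−9.917252)/11.278829 = 0.030604
λ₂=(a−b·0.168)/D = (1.794698−9.917252·0.168)/11.278829 = 0.011402
w* = 0.030604·u + 0.011402·v:
  w_0 = 0.030604·2.4456 + 0.011402·13.6735 = 0.2307  (JPMorgan)
  w_1 = 0.030604·0.6510 + 0.011402·12.5428 = 0.1629  (Boeing)
  w_2 = 0.030604·4.8707 + 0.011402·27.0465 = 0.4574  (Lockheed)
  w_3 = 0.030604·1.9500 + 0.011402·7.8231 = 0.1489  (Ford)
Σw_i=1.0000  μᵀw=0.1680
σ²=wᵀΣw=λ₁·μ_p+λ₂ = 0.030604·0.168 + 0.011402 = 0.016543 ≈ 0.0165

Lockheed (0.4574)


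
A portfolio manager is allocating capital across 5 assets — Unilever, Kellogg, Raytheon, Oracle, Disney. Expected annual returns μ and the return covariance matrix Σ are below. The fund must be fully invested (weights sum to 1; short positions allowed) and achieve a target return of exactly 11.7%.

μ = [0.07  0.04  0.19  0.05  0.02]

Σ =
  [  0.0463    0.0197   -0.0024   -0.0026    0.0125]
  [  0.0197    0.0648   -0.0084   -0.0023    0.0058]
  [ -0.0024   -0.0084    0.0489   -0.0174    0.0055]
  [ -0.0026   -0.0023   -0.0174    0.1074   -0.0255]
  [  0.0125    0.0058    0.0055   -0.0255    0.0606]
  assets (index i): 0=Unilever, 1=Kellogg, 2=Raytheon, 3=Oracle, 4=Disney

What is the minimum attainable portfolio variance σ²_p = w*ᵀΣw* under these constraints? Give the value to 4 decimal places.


0.0133

g=Σ⁻¹μ = [1.4573  0.8009  4.5384  1.2713  0.0758]
h=Σ⁻¹𝟙 = [13.3213  14.1152  28.1932  18.7099  17.7171]
a=μᵀg=1.061421  b=𝟙ᵀg=8.143649  c=𝟙ᵀh=92.056790  D=ac−b²=31.391955
λ₁=(c·0.117−b)/D = (92.056790·0.117−8.143649)/31.391955 = 0.083684
λ₂=(a−b·0.117)/D = (1.061421−8.143649·0.117)/31.391955 = 0.003460
w* = 0.083684·g + 0.003460·h:
  w_0 = 0.083684·1.4573 + 0.003460·13.3213 = 0.1680  (Unilever)
  w_1 = 0.083684·0.8009 + 0.003460·14.1152 = 0.1159  (Kellogg)
  w_2 = 0.083684·4.5384 + 0.003460·28.1932 = 0.4773  (Raytheon)
  w_3 = 0.083684·1.2713 + 0.003460·18.7099 = 0.1711  (Oracle)
  w_4 = 0.083684·0.0758 + 0.003460·17.7171 = 0.0676  (Disney)
Σw_i=1.0000  μᵀw=0.1170
σ²=wᵀΣw=λ₁·μ_p+λ₂ = 0.083684·0.117 + 0.003460 = 0.013251 ≈ 0.0133


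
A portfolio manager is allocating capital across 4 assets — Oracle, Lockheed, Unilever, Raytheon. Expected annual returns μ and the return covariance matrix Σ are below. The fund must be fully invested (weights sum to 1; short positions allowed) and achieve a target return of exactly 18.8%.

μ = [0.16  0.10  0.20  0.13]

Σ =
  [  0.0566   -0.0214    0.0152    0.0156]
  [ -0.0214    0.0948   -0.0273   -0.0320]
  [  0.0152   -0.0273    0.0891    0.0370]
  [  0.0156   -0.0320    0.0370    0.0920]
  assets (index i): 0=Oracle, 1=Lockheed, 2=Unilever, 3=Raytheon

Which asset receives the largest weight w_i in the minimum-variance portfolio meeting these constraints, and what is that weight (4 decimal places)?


g=Σ⁻¹μ = [2.9940  2.6782  2.1509  0.9719]
h=Σ⁻¹𝟙 = [20.1755  21.6577  9.8393  11.0245]
a=μᵀg=1.303376  b=𝟙ᵀg=8.794907  c=𝟙ᵀh=62.697096  D=ac−b²=4.367483
λ₁=(c·0.188−b)/D = (62.697096·0.188−8.794907)/4.367483 = 0.685096
λ₂=(a−b·0.188)/D = (1.303376−8.794907·0.188)/4.367483 = -0.080153
w* = 0.685096·g + -0.080153·h:
  w_0 = 0.685096·2.9940 + -0.080153·20.1755 = 0.4340  (Oracle)
  w_1 = 0.685096·2.6782 + -0.080153·21.6577 = 0.0989  (Lockheed)
  w_2 = 0.685096·2.1509 + -0.080153·9.8393 = 0.6849  (Unilever)
  w_3 = 0.685096·0.9719 + -0.080153·11.0245 = -0.2178  (Raytheon)
Σw_i=1.0000  μᵀw=0.1880
σ²=wᵀΣw=λ₁·μ_p+λ₂ = 0.685096·0.188 + -0.080153 = 0.048645 ≈ 0.0486

Unilever (0.6849)


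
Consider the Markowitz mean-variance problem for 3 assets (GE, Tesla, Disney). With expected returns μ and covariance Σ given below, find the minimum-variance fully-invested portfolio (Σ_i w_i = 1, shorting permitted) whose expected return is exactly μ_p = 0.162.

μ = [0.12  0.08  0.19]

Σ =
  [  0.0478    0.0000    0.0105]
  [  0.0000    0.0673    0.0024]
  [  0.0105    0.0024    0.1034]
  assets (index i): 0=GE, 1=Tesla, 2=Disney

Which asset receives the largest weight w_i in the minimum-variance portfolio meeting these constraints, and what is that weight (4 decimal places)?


x=Σ⁻¹μ = [2.1608  1.1319  1.5918]
y=Σ⁻¹𝟙 = [19.3010  14.5959  7.3724]
a=μᵀx=0.652298  b=𝟙ᵀx=4.884560  c=𝟙ᵀy=41.269394  D=ac−b²=3.060999
λ₁=(c·0.162−b)/D = (41.269394·0.162−4.884560)/3.060999 = 0.588397
λ₂=(a−b·0.162)/D = (0.652298−4.884560·0.162)/3.060999 = -0.045410
w* = 0.588397·x + -0.045410·y:
  w_0 = 0.588397·2.1608 + -0.045410·19.3010 = 0.3949  (GE)
  w_1 = 0.588397·1.1319 + -0.045410·14.5959 = 0.0032  (Tesla)
  w_2 = 0.588397·1.5918 + -0.045410·7.3724 = 0.6018  (Disney)
Σw_i=1.0000  μᵀw=0.1620
σ²=wᵀΣw=λ₁·μ_p+λ₂ = 0.588397·0.162 + -0.045410 = 0.049910 ≈ 0.0499

Disney (0.6018)


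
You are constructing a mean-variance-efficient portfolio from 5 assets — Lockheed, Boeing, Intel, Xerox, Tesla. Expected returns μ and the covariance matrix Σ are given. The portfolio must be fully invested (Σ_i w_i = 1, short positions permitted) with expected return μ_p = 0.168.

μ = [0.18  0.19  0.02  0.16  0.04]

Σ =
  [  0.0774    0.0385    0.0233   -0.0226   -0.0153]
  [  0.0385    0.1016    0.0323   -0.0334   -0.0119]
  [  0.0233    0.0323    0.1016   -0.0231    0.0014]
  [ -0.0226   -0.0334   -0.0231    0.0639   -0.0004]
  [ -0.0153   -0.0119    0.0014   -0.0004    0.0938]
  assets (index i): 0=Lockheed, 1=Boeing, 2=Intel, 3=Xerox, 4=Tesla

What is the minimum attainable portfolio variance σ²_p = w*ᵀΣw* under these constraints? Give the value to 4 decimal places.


0.0159

p=Σ⁻¹μ = [2.7182  2.6116  -0.1892  4.7696  1.2243]
q=Σ⁻¹𝟙 = [15.8372  13.0548  8.9988  31.4207  14.9001]
a=μᵀp=1.793790  b=𝟙ᵀp=11.134404  c=𝟙ᵀq=84.211667  D=ac−b²=27.083072
λ₁=(c·0.168−b)/D = (84.211667·0.168−11.134404)/27.083072 = 0.111256
λ₂=(a−b·0.168)/D = (1.793790−11.134404·0.168)/27.083072 = -0.002835
w* = 0.111256·p + -0.002835·q:
  w_0 = 0.111256·2.7182 + -0.002835·15.8372 = 0.2575  (Lockheed)
  w_1 = 0.111256·2.6116 + -0.002835·13.0548 = 0.2535  (Boeing)
  w_2 = 0.111256·-0.1892 + -0.002835·8.9988 = -0.0466  (Intel)
  w_3 = 0.111256·4.7696 + -0.002835·31.4207 = 0.4416  (Xerox)
  w_4 = 0.111256·1.2243 + -0.002835·14.9001 = 0.0940  (Tesla)
Σw_i=1.0000  μᵀw=0.1680
σ²=wᵀΣw=λ₁·μ_p+λ₂ = 0.111256·0.168 + -0.002835 = 0.015856 ≈ 0.0159


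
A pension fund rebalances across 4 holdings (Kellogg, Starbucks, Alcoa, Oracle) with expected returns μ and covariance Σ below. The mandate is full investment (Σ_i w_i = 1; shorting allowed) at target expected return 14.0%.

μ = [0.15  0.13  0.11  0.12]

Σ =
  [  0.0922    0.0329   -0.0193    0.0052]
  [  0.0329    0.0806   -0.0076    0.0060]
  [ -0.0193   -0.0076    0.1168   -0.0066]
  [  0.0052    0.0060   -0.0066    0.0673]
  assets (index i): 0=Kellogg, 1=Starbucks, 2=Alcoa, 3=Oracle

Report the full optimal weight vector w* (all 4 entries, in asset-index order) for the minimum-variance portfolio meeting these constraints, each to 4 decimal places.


u=Σ⁻¹μ = [1.4472  1.0215  1.3441  1.7120]
v=Σ⁻¹𝟙 = [9.3691  8.5867  11.4876  14.4960]
a=μᵀu=0.703165  b=𝟙ᵀu=5.524790  c=𝟙ᵀv=43.939387  D=ac−b²=0.373319
λ₁=(c·0.140−b)/D = (43.939387·0.140−5.524790)/0.373319 = 1.678791
λ₂=(a−b·0.140)/D = (0.703165−5.524790·0.140)/0.373319 = -0.188327
w* = 1.678791·u + -0.188327·v:
  w_0 = 1.678791·1.4472 + -0.188327·9.3691 = 0.6651  (Kellogg)
  w_1 = 1.678791·1.0215 + -0.188327·8.5867 = 0.0977  (Starbucks)
  w_2 = 1.678791·1.3441 + -0.188327·11.4876 = 0.0931  (Alcoa)
  w_3 = 1.678791·1.7120 + -0.188327·14.4960 = 0.1441  (Oracle)
Σw_i=1.0000  μᵀw=0.1400
σ²=wᵀΣw=λ₁·μ_p+λ₂ = 1.678791·0.140 + -0.188327 = 0.046704 ≈ 0.0467

0.6651  0.0977  0.0931  0.1441
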